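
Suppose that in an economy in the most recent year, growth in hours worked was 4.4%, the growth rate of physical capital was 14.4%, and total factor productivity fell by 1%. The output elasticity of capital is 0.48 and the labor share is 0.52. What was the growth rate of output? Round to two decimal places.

Output growth was 8.20%.

Labor's share = 1 − 0.48 = 0.52.
Physical capital: 0.48 × 14.4 = 6.912 pp.
Hours worked: 0.52 × 4.4 = 2.288 pp.
Output growth = -1 + 9.2 = 8.2%.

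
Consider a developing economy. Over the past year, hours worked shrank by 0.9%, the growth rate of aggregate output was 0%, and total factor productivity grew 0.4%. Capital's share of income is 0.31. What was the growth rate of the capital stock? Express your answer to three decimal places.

0.713%

Labor's share = 1 − 0.31 = 0.69.
gY = gA + 0.69×(-0.9) + 0.31×g.
0.31×g = 0 − 0.4 + 0.621 = 0.221.
g = 0.221 / 0.31 = 0.7129%.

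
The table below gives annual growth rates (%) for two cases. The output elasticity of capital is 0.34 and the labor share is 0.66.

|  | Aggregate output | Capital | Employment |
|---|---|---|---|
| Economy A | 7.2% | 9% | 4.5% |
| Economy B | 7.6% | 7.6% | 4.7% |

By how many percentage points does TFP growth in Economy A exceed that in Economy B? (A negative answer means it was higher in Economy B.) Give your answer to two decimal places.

Labor's share = 1 − 0.34 = 0.66.
Economy A: TFP = 7.2 − 3.06 − 2.97 = 1.17%.
Economy B: TFP = 7.6 − 2.584 − 3.102 = 1.914%.
Difference = 1.17 − (1.914) = -0.744 pp.

-0.74 percentage points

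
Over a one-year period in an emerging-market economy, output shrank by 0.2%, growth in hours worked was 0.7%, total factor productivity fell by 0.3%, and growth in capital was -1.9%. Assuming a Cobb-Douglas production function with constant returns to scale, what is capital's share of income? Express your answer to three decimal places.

gY = gA + α·gK + (1−α)·gL, so gY − gA − gL = α(gK − gL).
-0.2 + 0.3 − 0.7 = α × (-1.9 − 0.7).
-0.6 = -2.6 α, so α = 0.23077.

α = 0.231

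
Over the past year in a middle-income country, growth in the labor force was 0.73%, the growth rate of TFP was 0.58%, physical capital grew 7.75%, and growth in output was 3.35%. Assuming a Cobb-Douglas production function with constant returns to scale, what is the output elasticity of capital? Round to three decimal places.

The output elasticity of capital is 0.291.

gY = gA + α·gK + (1−α)·gL, so gY − gA − gL = α(gK − gL).
3.35 − 0.58 − 0.73 = α × (7.75 − 0.73).
2.04 = 7.02 α, so α = 0.2906.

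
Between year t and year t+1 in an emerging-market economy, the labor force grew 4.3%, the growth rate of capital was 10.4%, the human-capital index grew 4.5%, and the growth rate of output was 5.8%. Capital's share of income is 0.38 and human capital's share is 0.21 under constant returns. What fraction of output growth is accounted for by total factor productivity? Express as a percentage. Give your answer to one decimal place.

Total factor productivity accounted for -14.8% of growth.

Labor's share = 1 − 0.38 − 0.21 = 0.41.
Capital: 0.38 × 10.4 = 3.952 pp.
The human-capital index: 0.21 × 4.5 = 0.945 pp.
The labor force: 0.41 × 4.3 = 1.763 pp.
TFP growth = 5.8 − 6.66 = -0.86%.
TFP share of growth = -0.86 / 5.8 × 100 = -14.828%.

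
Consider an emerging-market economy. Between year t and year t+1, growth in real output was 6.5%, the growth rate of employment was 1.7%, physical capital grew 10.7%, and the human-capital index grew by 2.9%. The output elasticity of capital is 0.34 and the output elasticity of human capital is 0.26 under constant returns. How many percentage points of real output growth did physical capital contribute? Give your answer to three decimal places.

3.638

Contribution = share × growth = 0.34 × 10.7 = 3.638 pp.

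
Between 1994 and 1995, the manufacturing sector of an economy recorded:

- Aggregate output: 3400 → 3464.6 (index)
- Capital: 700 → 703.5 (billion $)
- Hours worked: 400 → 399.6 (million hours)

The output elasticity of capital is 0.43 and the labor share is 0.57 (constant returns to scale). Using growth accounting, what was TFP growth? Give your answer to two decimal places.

Aggregate output growth = (3464.6 − 3400) / 3400 = 1.9%.
Capital growth = (703.5 − 700) / 700 = 0.5%.
Hours worked growth = (399.6 − 400) / 400 = -0.1%.
Labor's share = 1 − 0.43 = 0.57.
Capital: 0.43 × 0.5 = 0.215 pp.
Hours worked: 0.57 × (-0.1) = -0.057 pp.
TFP growth = 1.9 − 0.158 = 1.742%.

TFP grew 1.74%.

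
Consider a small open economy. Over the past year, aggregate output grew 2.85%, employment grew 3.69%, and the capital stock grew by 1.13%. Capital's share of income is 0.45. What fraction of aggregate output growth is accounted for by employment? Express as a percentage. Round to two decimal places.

Labor's share = 1 − 0.45 = 0.55.
Employment contributed 0.55 × 3.69 = 2.0295 pp.
Share of growth = 2.0295 / 2.85 × 100 = 71.2105%.

Employment accounted for 71.21% of growth.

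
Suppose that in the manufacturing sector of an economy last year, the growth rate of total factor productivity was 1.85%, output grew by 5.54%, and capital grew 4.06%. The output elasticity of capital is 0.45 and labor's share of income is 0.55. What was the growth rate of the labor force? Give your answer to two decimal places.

Labor's share = 1 − 0.45 = 0.55.
gY = gA + 0.45×4.06 + 0.55×g.
0.55×g = 5.54 − 1.85 − 1.827 = 1.863.
g = 1.863 / 0.55 = 3.3873%.

The labor force grew 3.39%.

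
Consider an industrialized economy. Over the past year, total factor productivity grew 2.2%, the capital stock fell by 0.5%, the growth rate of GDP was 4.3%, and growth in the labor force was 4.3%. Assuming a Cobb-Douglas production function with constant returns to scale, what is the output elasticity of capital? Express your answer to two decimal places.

0.46

gY = gA + α·gK + (1−α)·gL, so gY − gA − gL = α(gK − gL).
4.3 − 2.2 − 4.3 = α × (-0.5 − 4.3).
-2.2 = -4.8 α, so α = 0.4583.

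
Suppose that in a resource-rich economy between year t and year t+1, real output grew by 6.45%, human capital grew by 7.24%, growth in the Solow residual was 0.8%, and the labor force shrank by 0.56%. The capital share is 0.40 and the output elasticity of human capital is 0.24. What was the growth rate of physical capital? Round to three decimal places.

Physical capital growth was 10.285%.

Labor's share = 1 − 0.4 − 0.24 = 0.36.
gY = gA + 0.24×7.24 + 0.36×(-0.56) + 0.4×g.
0.4×g = 6.45 − 0.8 − 1.536 = 4.114.
g = 4.114 / 0.4 = 10.285%.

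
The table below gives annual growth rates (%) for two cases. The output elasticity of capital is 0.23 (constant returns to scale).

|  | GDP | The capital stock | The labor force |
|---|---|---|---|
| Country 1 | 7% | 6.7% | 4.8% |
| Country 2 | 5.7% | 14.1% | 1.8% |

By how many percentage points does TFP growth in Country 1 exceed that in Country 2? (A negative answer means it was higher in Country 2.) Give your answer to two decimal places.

0.69 percentage points

Labor's share = 1 − 0.23 = 0.77.
Country 1: TFP = 7 − 1.541 − 3.696 = 1.763%.
Country 2: TFP = 5.7 − 3.243 − 1.386 = 1.071%.
Difference = 1.763 − (1.071) = 0.692 pp.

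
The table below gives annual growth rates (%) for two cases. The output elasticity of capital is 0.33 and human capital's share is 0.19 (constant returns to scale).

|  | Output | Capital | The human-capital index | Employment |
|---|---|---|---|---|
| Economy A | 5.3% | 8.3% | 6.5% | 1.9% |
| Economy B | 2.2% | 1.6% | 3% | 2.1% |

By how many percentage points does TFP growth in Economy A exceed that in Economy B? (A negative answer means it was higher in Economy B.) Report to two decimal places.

0.32 percentage points

Labor's share = 1 − 0.33 − 0.19 = 0.48.
Economy A: TFP = 5.3 − 2.739 − 1.235 − 0.912 = 0.414%.
Economy B: TFP = 2.2 − 0.528 − 0.57 − 1.008 = 0.094%.
Difference = 0.414 − (0.094) = 0.32 pp.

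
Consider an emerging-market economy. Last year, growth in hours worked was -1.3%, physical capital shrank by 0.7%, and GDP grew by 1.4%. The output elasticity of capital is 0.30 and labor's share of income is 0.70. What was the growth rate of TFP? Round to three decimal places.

Labor's share = 1 − 0.3 = 0.7.
Physical capital: 0.3 × (-0.7) = -0.21 pp.
Hours worked: 0.7 × (-1.3) = -0.91 pp.
TFP growth = 1.4 + 1.12 = 2.52%.

2.520%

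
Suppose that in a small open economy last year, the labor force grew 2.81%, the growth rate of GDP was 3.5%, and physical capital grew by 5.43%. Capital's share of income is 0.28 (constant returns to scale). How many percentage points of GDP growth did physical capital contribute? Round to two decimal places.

Contribution = share × growth = 0.28 × 5.43 = 1.5204 pp.

1.52 pp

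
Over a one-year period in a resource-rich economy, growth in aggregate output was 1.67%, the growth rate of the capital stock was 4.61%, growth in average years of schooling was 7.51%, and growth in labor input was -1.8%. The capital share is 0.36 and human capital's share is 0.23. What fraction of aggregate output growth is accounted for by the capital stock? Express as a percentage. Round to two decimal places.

The capital stock contributed 0.36 × 4.61 = 1.6596 pp.
Share of growth = 1.6596 / 1.67 × 100 = 99.3772%.

99.38%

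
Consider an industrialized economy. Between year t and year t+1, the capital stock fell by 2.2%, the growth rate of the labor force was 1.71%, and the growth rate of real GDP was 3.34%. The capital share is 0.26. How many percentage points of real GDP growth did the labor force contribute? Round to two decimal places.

Labor's share = 1 − 0.26 = 0.74.
Contribution = share × growth = 0.74 × 1.71 = 1.2654 pp.

1.27 pp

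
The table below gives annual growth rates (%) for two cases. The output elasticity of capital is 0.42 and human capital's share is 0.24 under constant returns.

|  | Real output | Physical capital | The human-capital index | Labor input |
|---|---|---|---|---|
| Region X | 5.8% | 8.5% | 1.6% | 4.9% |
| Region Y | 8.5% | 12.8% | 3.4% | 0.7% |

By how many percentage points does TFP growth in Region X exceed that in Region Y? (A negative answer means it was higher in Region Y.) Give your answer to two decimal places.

Labor's share = 1 − 0.42 − 0.24 = 0.34.
Region X: TFP = 5.8 − 3.57 − 0.384 − 1.666 = 0.18%.
Region Y: TFP = 8.5 − 5.376 − 0.816 − 0.238 = 2.07%.
Difference = 0.18 − (2.07) = -1.89 pp.

-1.89 percentage points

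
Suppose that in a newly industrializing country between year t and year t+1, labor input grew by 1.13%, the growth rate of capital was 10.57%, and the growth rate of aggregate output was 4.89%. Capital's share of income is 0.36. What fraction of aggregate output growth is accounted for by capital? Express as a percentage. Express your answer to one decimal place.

Capital contributed 0.36 × 10.57 = 3.8052 pp.
Share of growth = 3.8052 / 4.89 × 100 = 77.816%.

77.8%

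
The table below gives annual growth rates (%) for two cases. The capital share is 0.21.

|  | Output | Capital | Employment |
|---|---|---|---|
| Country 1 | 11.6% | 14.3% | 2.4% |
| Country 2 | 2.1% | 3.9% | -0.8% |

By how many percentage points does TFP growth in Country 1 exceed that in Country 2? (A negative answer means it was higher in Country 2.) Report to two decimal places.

Labor's share = 1 − 0.21 = 0.79.
Country 1: TFP = 11.6 − 3.003 − 1.896 = 6.701%.
Country 2: TFP = 2.1 − 0.819 + 0.632 = 1.913%.
Difference = 6.701 − (1.913) = 4.788 pp.

4.79 percentage points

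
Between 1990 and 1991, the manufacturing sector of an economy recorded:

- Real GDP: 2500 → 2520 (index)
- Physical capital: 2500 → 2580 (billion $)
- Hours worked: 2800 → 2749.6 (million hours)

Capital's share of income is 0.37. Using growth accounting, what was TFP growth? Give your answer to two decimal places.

TFP growth was 0.75%.

Real GDP growth = (2520 − 2500) / 2500 = 0.8%.
Physical capital growth = (2580 − 2500) / 2500 = 3.2%.
Hours worked growth = (2749.6 − 2800) / 2800 = -1.8%.
Labor's share = 1 − 0.37 = 0.63.
Physical capital: 0.37 × 3.2 = 1.184 pp.
Hours worked: 0.63 × (-1.8) = -1.134 pp.
TFP growth = 0.8 − 0.05 = 0.75%.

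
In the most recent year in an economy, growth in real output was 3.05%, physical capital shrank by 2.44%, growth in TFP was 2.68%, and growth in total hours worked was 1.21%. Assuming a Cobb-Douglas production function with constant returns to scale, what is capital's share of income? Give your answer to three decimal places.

0.230

gY = gA + α·gK + (1−α)·gL, so gY − gA − gL = α(gK − gL).
3.05 − 2.68 − 1.21 = α × (-2.44 − 1.21).
-0.84 = -3.65 α, so α = 0.23014.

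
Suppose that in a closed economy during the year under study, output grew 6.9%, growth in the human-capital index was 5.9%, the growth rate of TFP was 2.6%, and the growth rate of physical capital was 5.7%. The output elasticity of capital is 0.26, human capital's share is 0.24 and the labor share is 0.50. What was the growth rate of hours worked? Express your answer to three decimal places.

Hours worked growth was 2.804%.

Labor's share = 1 − 0.26 − 0.24 = 0.5.
gY = gA + 0.26×5.7 + 0.24×5.9 + 0.5×g.
0.5×g = 6.9 − 2.6 − 2.898 = 1.402.
g = 1.402 / 0.5 = 2.804%.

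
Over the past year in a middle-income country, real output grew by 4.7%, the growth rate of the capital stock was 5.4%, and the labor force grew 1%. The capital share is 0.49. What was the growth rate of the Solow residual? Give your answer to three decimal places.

1.544%

Labor's share = 1 − 0.49 = 0.51.
The capital stock: 0.49 × 5.4 = 2.646 pp.
The labor force: 0.51 × 1 = 0.51 pp.
TFP growth = 4.7 − 3.156 = 1.544%.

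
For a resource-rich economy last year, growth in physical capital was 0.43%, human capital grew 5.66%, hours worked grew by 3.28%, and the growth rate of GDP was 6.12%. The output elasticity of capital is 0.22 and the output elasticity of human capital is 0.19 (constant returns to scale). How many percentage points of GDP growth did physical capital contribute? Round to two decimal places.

0.09 percentage points

Contribution = share × growth = 0.22 × 0.43 = 0.0946 pp.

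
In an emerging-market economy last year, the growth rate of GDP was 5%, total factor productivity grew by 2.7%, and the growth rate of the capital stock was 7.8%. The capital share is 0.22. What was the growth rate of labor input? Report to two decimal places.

Labor input growth was 0.75%.

Labor's share = 1 − 0.22 = 0.78.
gY = gA + 0.22×7.8 + 0.78×g.
0.78×g = 5 − 2.7 − 1.716 = 0.584.
g = 0.584 / 0.78 = 0.7487%.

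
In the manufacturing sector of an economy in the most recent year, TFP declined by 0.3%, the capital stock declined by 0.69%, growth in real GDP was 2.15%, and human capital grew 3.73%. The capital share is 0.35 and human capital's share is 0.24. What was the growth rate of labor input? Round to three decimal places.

4.381%

Labor's share = 1 − 0.35 − 0.24 = 0.41.
gY = gA + 0.35×(-0.69) + 0.24×3.73 + 0.41×g.
0.41×g = 2.15 + 0.3 − 0.6537 = 1.7963.
g = 1.7963 / 0.41 = 4.38122%.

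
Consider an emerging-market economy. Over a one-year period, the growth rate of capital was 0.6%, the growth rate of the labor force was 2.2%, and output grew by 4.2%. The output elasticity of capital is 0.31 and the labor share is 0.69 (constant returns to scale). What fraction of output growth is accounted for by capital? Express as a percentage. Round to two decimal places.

Capital accounted for 4.43% of growth.

Capital contributed 0.31 × 0.6 = 0.186 pp.
Share of growth = 0.186 / 4.2 × 100 = 4.4286%.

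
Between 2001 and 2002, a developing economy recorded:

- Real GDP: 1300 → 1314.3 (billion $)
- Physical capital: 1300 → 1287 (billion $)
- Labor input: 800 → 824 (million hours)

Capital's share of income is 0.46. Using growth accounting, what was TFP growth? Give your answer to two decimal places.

Real GDP growth = (1314.3 − 1300) / 1300 = 1.1%.
Physical capital growth = (1287 − 1300) / 1300 = -1%.
Labor input growth = (824 − 800) / 800 = 3%.
Labor's share = 1 − 0.46 = 0.54.
Physical capital: 0.46 × (-1) = -0.46 pp.
Labor input: 0.54 × 3 = 1.62 pp.
TFP growth = 1.1 − 1.16 = -0.06%.

-0.06%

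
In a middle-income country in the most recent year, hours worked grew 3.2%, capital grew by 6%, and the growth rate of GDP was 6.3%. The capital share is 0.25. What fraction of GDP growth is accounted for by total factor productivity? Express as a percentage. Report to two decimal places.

Labor's share = 1 − 0.25 = 0.75.
Capital: 0.25 × 6 = 1.5 pp.
Hours worked: 0.75 × 3.2 = 2.4 pp.
TFP growth = 6.3 − 3.9 = 2.4%.
TFP share of growth = 2.4 / 6.3 × 100 = 38.0952%.

38.10%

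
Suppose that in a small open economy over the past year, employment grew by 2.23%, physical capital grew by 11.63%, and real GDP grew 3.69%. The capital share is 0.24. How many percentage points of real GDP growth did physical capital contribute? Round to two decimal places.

Contribution = share × growth = 0.24 × 11.63 = 2.7912 pp.

2.79 pp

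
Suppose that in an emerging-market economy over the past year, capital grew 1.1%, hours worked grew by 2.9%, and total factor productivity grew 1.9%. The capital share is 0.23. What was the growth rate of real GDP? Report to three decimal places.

Labor's share = 1 − 0.23 = 0.77.
Capital: 0.23 × 1.1 = 0.253 pp.
Hours worked: 0.77 × 2.9 = 2.233 pp.
Output growth = 1.9 + 2.486 = 4.386%.

4.386%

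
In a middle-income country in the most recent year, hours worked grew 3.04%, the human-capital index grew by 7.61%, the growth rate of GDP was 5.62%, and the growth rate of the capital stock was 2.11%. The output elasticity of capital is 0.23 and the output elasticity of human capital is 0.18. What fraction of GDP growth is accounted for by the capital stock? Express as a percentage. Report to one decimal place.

8.6%

The capital stock contributed 0.23 × 2.11 = 0.4853 pp.
Share of growth = 0.4853 / 5.62 × 100 = 8.635%.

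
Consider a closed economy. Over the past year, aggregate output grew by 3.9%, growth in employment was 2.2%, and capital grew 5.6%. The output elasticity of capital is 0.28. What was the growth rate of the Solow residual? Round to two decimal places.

The Solow residual grew 0.75%.

Labor's share = 1 − 0.28 = 0.72.
Capital: 0.28 × 5.6 = 1.568 pp.
Employment: 0.72 × 2.2 = 1.584 pp.
TFP growth = 3.9 − 3.152 = 0.748%.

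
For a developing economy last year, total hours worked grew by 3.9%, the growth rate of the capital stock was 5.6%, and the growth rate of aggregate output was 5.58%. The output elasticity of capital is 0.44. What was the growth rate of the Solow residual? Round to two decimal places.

Labor's share = 1 − 0.44 = 0.56.
The capital stock: 0.44 × 5.6 = 2.464 pp.
Total hours worked: 0.56 × 3.9 = 2.184 pp.
TFP growth = 5.58 − 4.648 = 0.932%.

0.93%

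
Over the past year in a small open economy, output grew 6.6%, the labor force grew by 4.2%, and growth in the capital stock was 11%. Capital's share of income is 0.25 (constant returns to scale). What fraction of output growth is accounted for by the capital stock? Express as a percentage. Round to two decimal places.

The capital stock contributed 0.25 × 11 = 2.75 pp.
Share of growth = 2.75 / 6.6 × 100 = 41.6667%.

41.67%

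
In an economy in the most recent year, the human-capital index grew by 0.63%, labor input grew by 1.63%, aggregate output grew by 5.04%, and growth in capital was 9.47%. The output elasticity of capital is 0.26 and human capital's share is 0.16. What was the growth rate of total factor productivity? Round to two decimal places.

Labor's share = 1 − 0.26 − 0.16 = 0.58.
Capital: 0.26 × 9.47 = 2.4622 pp.
The human-capital index: 0.16 × 0.63 = 0.1008 pp.
Labor input: 0.58 × 1.63 = 0.9454 pp.
TFP growth = 5.04 − 3.5084 = 1.5316%.

1.53%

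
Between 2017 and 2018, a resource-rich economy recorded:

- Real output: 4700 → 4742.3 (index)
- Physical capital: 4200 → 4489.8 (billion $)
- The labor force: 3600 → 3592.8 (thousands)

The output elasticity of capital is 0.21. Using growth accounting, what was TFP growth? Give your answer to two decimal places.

Real output growth = (4742.3 − 4700) / 4700 = 0.9%.
Physical capital growth = (4489.8 − 4200) / 4200 = 6.9%.
The labor force growth = (3592.8 − 3600) / 3600 = -0.2%.
Labor's share = 1 − 0.21 = 0.79.
Physical capital: 0.21 × 6.9 = 1.449 pp.
The labor force: 0.79 × (-0.2) = -0.158 pp.
TFP growth = 0.9 − 1.291 = -0.391%.

-0.39%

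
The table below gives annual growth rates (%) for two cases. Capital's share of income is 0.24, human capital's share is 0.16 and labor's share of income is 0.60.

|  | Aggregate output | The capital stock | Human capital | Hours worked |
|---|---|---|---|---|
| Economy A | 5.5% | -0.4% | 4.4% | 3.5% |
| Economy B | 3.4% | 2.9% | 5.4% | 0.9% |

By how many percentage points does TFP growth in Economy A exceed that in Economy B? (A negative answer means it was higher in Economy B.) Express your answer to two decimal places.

1.49 percentage points

Labor's share = 1 − 0.24 − 0.16 = 0.6.
Economy A: TFP = 5.5 + 0.096 − 0.704 − 2.1 = 2.792%.
Economy B: TFP = 3.4 − 0.696 − 0.864 − 0.54 = 1.3%.
Difference = 2.792 − (1.3) = 1.492 pp.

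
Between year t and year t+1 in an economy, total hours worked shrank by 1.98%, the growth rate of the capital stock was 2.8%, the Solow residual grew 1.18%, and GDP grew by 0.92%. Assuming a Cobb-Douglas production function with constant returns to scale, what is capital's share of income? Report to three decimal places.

α = 0.360

gY = gA + α·gK + (1−α)·gL, so gY − gA − gL = α(gK − gL).
0.92 − 1.18 + 1.98 = α × (2.8 − (-1.98)).
1.72 = 4.78 α, so α = 0.35983.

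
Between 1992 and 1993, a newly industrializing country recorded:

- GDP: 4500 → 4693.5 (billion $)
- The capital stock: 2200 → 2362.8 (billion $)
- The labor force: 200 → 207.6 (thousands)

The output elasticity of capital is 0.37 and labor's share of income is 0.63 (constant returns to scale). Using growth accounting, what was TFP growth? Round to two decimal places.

GDP growth = (4693.5 − 4500) / 4500 = 4.3%.
The capital stock growth = (2362.8 − 2200) / 2200 = 7.4%.
The labor force growth = (207.6 − 200) / 200 = 3.8%.
Labor's share = 1 − 0.37 = 0.63.
The capital stock: 0.37 × 7.4 = 2.738 pp.
The labor force: 0.63 × 3.8 = 2.394 pp.
TFP growth = 4.3 − 5.132 = -0.832%.

-0.83%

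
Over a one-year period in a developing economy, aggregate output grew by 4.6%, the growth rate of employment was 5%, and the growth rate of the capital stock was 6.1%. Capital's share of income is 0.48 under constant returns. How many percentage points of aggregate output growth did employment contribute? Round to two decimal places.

2.60 pp

Labor's share = 1 − 0.48 = 0.52.
Contribution = share × growth = 0.52 × 5 = 2.6 pp.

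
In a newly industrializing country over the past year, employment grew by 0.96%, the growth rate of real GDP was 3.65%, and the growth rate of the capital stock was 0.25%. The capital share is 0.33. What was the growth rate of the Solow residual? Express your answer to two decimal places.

The Solow residual growth was 2.92%.

Labor's share = 1 − 0.33 = 0.67.
The capital stock: 0.33 × 0.25 = 0.0825 pp.
Employment: 0.67 × 0.96 = 0.6432 pp.
TFP growth = 3.65 − 0.7257 = 2.9243%.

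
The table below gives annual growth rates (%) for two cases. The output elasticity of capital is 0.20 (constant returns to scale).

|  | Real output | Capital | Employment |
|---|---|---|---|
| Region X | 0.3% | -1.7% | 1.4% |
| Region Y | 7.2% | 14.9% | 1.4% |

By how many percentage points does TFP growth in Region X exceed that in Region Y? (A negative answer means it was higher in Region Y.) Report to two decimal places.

-3.58 percentage points

Labor's share = 1 − 0.2 = 0.8.
Region X: TFP = 0.3 + 0.34 − 1.12 = -0.48%.
Region Y: TFP = 7.2 − 2.98 − 1.12 = 3.1%.
Difference = -0.48 − (3.1) = -3.58 pp.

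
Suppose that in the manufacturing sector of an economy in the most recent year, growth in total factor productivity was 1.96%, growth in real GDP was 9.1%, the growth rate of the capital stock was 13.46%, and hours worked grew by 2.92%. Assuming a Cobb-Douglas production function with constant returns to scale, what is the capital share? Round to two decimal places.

The capital share is 0.40.

gY = gA + α·gK + (1−α)·gL, so gY − gA − gL = α(gK − gL).
9.1 − 1.96 − 2.92 = α × (13.46 − 2.92).
4.22 = 10.54 α, so α = 0.4004.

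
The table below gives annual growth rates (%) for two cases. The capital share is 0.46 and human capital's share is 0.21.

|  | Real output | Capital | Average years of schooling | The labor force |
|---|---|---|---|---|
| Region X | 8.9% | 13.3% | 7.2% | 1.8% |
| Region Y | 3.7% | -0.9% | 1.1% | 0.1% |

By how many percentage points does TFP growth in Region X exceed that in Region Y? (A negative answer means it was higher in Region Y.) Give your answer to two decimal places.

Labor's share = 1 − 0.46 − 0.21 = 0.33.
Region X: TFP = 8.9 − 6.118 − 1.512 − 0.594 = 0.676%.
Region Y: TFP = 3.7 + 0.414 − 0.231 − 0.033 = 3.85%.
Difference = 0.676 − (3.85) = -3.174 pp.

-3.17 percentage points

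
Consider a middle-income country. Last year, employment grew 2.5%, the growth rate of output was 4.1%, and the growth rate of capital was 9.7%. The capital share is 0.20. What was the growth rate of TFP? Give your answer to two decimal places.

Labor's share = 1 − 0.2 = 0.8.
Capital: 0.2 × 9.7 = 1.94 pp.
Employment: 0.8 × 2.5 = 2 pp.
TFP growth = 4.1 − 3.94 = 0.16%.

TFP grew 0.16%.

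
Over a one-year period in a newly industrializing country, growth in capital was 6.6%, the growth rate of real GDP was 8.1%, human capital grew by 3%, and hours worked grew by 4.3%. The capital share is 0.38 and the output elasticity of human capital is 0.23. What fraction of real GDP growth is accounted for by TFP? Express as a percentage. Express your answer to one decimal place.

39.8%

Labor's share = 1 − 0.38 − 0.23 = 0.39.
Capital: 0.38 × 6.6 = 2.508 pp.
Human capital: 0.23 × 3 = 0.69 pp.
Hours worked: 0.39 × 4.3 = 1.677 pp.
TFP growth = 8.1 − 4.875 = 3.225%.
TFP share of growth = 3.225 / 8.1 × 100 = 39.815%.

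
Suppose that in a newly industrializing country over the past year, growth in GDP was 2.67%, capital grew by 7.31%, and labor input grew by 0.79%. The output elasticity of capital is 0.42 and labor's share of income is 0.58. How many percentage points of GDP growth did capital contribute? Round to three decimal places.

Contribution = share × growth = 0.42 × 7.31 = 3.0702 pp.

3.070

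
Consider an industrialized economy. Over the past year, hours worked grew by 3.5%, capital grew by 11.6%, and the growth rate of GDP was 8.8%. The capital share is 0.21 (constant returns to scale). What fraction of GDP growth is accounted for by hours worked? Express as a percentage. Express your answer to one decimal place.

31.4%

Labor's share = 1 − 0.21 = 0.79.
Hours worked contributed 0.79 × 3.5 = 2.765 pp.
Share of growth = 2.765 / 8.8 × 100 = 31.42%.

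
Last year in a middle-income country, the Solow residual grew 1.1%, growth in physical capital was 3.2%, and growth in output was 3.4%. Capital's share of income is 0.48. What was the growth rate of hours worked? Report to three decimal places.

Labor's share = 1 − 0.48 = 0.52.
gY = gA + 0.48×3.2 + 0.52×g.
0.52×g = 3.4 − 1.1 − 1.536 = 0.764.
g = 0.764 / 0.52 = 1.46923%.

Hours worked growth was 1.469%.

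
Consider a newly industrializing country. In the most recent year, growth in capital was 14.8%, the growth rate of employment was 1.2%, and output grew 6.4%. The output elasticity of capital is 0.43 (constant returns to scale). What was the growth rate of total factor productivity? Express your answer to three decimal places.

-0.648%

Labor's share = 1 − 0.43 = 0.57.
Capital: 0.43 × 14.8 = 6.364 pp.
Employment: 0.57 × 1.2 = 0.684 pp.
TFP growth = 6.4 − 7.048 = -0.648%.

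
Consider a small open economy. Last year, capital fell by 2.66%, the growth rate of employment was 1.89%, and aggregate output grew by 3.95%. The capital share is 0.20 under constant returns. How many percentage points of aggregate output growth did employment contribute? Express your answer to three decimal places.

1.512 percentage points

Labor's share = 1 − 0.2 = 0.8.
Contribution = share × growth = 0.8 × 1.89 = 1.512 pp.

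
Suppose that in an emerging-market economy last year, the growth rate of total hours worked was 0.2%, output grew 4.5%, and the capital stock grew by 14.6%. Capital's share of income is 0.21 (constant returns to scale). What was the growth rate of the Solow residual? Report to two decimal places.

Labor's share = 1 − 0.21 = 0.79.
The capital stock: 0.21 × 14.6 = 3.066 pp.
Total hours worked: 0.79 × 0.2 = 0.158 pp.
TFP growth = 4.5 − 3.224 = 1.276%.

1.28%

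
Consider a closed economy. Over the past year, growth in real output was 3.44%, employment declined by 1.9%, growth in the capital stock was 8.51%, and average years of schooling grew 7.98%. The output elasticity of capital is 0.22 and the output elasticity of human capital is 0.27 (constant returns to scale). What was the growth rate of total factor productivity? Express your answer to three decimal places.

0.382%

Labor's share = 1 − 0.22 − 0.27 = 0.51.
The capital stock: 0.22 × 8.51 = 1.8722 pp.
Average years of schooling: 0.27 × 7.98 = 2.1546 pp.
Employment: 0.51 × (-1.9) = -0.969 pp.
TFP growth = 3.44 − 3.0578 = 0.3822%.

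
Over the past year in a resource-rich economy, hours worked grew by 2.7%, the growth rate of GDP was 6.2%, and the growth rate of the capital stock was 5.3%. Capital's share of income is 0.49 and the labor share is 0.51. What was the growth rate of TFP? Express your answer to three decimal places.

2.226%

Labor's share = 1 − 0.49 = 0.51.
The capital stock: 0.49 × 5.3 = 2.597 pp.
Hours worked: 0.51 × 2.7 = 1.377 pp.
TFP growth = 6.2 − 3.974 = 2.226%.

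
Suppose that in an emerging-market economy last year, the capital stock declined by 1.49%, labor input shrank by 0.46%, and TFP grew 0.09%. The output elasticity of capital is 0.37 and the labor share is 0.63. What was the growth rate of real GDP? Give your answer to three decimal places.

Labor's share = 1 − 0.37 = 0.63.
The capital stock: 0.37 × (-1.49) = -0.5513 pp.
Labor input: 0.63 × (-0.46) = -0.2898 pp.
Output growth = 0.09 + (-0.8411) = -0.7511%.

-0.751%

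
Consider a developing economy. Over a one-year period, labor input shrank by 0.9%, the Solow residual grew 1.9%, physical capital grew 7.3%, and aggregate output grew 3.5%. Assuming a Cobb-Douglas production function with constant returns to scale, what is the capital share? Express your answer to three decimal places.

0.305

gY = gA + α·gK + (1−α)·gL, so gY − gA − gL = α(gK − gL).
3.5 − 1.9 + 0.9 = α × (7.3 − (-0.9)).
2.5 = 8.2 α, so α = 0.30488.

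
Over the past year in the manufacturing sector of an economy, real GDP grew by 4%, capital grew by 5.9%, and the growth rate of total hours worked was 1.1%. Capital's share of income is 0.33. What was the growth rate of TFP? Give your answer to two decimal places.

Labor's share = 1 − 0.33 = 0.67.
Capital: 0.33 × 5.9 = 1.947 pp.
Total hours worked: 0.67 × 1.1 = 0.737 pp.
TFP growth = 4 − 2.684 = 1.316%.

1.32%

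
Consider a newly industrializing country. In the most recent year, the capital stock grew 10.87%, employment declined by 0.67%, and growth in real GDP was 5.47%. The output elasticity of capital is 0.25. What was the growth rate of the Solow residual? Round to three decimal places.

The Solow residual growth was 3.255%.

Labor's share = 1 − 0.25 = 0.75.
The capital stock: 0.25 × 10.87 = 2.7175 pp.
Employment: 0.75 × (-0.67) = -0.5025 pp.
TFP growth = 5.47 − 2.215 = 3.255%.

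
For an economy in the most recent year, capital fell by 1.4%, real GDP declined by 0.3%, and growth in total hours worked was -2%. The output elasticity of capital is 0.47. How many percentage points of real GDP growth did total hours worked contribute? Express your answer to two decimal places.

-1.06

Labor's share = 1 − 0.47 = 0.53.
Contribution = share × growth = 0.53 × (-2) = -1.06 pp.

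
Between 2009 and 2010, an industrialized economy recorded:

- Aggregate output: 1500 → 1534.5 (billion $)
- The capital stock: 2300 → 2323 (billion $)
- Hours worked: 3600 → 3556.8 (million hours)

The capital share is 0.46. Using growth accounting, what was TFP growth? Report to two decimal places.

2.49%

Aggregate output growth = (1534.5 − 1500) / 1500 = 2.3%.
The capital stock growth = (2323 − 2300) / 2300 = 1%.
Hours worked growth = (3556.8 − 3600) / 3600 = -1.2%.
Labor's share = 1 − 0.46 = 0.54.
The capital stock: 0.46 × 1 = 0.46 pp.
Hours worked: 0.54 × (-1.2) = -0.648 pp.
TFP growth = 2.3 + 0.188 = 2.488%.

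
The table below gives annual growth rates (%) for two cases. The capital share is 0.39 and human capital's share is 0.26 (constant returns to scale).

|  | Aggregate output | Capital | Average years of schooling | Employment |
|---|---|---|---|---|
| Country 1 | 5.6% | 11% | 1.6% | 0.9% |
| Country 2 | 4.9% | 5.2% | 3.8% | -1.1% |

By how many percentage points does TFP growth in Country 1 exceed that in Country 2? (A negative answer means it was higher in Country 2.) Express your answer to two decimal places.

Labor's share = 1 − 0.39 − 0.26 = 0.35.
Country 1: TFP = 5.6 − 4.29 − 0.416 − 0.315 = 0.579%.
Country 2: TFP = 4.9 − 2.028 − 0.988 + 0.385 = 2.269%.
Difference = 0.579 − (2.269) = -1.69 pp.

-1.69 percentage points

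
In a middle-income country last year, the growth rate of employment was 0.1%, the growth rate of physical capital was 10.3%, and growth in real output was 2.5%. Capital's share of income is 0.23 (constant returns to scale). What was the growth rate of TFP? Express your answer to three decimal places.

0.054%

Labor's share = 1 − 0.23 = 0.77.
Physical capital: 0.23 × 10.3 = 2.369 pp.
Employment: 0.77 × 0.1 = 0.077 pp.
TFP growth = 2.5 − 2.446 = 0.054%.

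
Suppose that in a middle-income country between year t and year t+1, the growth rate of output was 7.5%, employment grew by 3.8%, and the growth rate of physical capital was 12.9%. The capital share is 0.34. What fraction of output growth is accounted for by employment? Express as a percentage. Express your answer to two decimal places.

Labor's share = 1 − 0.34 = 0.66.
Employment contributed 0.66 × 3.8 = 2.508 pp.
Share of growth = 2.508 / 7.5 × 100 = 33.44%.

Employment accounted for 33.44% of growth.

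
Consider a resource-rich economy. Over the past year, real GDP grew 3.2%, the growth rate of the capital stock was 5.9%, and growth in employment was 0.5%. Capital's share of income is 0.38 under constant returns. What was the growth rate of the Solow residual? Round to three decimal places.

The Solow residual growth was 0.648%.

Labor's share = 1 − 0.38 = 0.62.
The capital stock: 0.38 × 5.9 = 2.242 pp.
Employment: 0.62 × 0.5 = 0.31 pp.
TFP growth = 3.2 − 2.552 = 0.648%.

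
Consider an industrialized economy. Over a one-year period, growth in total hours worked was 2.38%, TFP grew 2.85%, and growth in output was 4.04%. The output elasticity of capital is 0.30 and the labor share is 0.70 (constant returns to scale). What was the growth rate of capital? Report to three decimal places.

Labor's share = 1 − 0.3 = 0.7.
gY = gA + 0.7×2.38 + 0.3×g.
0.3×g = 4.04 − 2.85 − 1.666 = -0.476.
g = -0.476 / 0.3 = -1.58667%.

-1.587%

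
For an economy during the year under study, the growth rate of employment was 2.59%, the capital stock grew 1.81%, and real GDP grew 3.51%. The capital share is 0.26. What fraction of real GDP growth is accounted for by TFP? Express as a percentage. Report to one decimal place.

TFP accounted for 32.0% of growth.

Labor's share = 1 − 0.26 = 0.74.
The capital stock: 0.26 × 1.81 = 0.4706 pp.
Employment: 0.74 × 2.59 = 1.9166 pp.
TFP growth = 3.51 − 2.3872 = 1.1228%.
TFP share of growth = 1.1228 / 3.51 × 100 = 31.989%.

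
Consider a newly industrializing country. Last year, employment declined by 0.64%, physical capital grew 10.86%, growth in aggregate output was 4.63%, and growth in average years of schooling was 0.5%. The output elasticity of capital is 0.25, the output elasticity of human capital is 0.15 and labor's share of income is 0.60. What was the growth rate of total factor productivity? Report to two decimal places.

Total factor productivity grew 2.22%.

Labor's share = 1 − 0.25 − 0.15 = 0.6.
Physical capital: 0.25 × 10.86 = 2.715 pp.
Average years of schooling: 0.15 × 0.5 = 0.075 pp.
Employment: 0.6 × (-0.64) = -0.384 pp.
TFP growth = 4.63 − 2.406 = 2.224%.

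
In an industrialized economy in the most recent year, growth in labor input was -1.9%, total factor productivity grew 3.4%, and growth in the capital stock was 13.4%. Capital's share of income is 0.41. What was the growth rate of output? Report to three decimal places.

Labor's share = 1 − 0.41 = 0.59.
The capital stock: 0.41 × 13.4 = 5.494 pp.
Labor input: 0.59 × (-1.9) = -1.121 pp.
Output growth = 3.4 + 4.373 = 7.773%.

Output grew 7.773%.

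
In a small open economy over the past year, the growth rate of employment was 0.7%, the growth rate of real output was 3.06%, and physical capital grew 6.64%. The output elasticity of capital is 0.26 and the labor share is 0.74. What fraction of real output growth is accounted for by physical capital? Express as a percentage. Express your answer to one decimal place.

Physical capital accounted for 56.4% of growth.

Physical capital contributed 0.26 × 6.64 = 1.7264 pp.
Share of growth = 1.7264 / 3.06 × 100 = 56.418%.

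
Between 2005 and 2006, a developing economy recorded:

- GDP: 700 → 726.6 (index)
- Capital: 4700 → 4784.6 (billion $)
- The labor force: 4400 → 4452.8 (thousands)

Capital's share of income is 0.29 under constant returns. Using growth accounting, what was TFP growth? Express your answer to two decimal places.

GDP growth = (726.6 − 700) / 700 = 3.8%.
Capital growth = (4784.6 − 4700) / 4700 = 1.8%.
The labor force growth = (4452.8 − 4400) / 4400 = 1.2%.
Labor's share = 1 − 0.29 = 0.71.
Capital: 0.29 × 1.8 = 0.522 pp.
The labor force: 0.71 × 1.2 = 0.852 pp.
TFP growth = 3.8 − 1.374 = 2.426%.

2.43%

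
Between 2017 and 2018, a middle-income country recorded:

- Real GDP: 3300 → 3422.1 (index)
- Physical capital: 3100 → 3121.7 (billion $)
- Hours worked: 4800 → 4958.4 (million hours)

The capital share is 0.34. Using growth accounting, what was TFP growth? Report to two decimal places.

Real GDP growth = (3422.1 − 3300) / 3300 = 3.7%.
Physical capital growth = (3121.7 − 3100) / 3100 = 0.7%.
Hours worked growth = (4958.4 − 4800) / 4800 = 3.3%.
Labor's share = 1 − 0.34 = 0.66.
Physical capital: 0.34 × 0.7 = 0.238 pp.
Hours worked: 0.66 × 3.3 = 2.178 pp.
TFP growth = 3.7 − 2.416 = 1.284%.

TFP grew 1.28%.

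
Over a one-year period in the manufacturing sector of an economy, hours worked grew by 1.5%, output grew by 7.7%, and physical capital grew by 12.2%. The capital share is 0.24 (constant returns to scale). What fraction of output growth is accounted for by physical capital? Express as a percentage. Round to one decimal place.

Physical capital accounted for 38.0% of growth.

Physical capital contributed 0.24 × 12.2 = 2.928 pp.
Share of growth = 2.928 / 7.7 × 100 = 38.026%.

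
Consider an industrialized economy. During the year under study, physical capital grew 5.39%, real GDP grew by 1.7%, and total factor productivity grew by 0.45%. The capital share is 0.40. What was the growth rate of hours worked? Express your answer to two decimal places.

Labor's share = 1 − 0.4 = 0.6.
gY = gA + 0.4×5.39 + 0.6×g.
0.6×g = 1.7 − 0.45 − 2.156 = -0.906.
g = -0.906 / 0.6 = -1.51%.

-1.51%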